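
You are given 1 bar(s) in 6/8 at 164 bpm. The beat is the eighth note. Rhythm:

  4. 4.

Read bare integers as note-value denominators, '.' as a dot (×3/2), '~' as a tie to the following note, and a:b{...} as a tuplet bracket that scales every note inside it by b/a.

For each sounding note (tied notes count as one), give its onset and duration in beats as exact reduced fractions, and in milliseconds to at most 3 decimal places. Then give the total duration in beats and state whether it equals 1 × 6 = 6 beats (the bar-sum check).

1) 0.0ms=0b +1097.561ms=3b
2) 1097.561ms=3b +1097.561ms=3b
Σ=6b of 6 (164bpm 6/8) — PASS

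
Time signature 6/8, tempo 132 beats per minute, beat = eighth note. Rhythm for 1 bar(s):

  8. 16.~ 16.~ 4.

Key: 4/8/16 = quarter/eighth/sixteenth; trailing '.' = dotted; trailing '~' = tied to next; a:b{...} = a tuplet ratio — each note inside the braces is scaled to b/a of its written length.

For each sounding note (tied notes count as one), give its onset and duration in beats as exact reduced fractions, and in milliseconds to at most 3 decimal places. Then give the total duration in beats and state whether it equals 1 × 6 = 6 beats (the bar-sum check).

1) 0.0ms=0b +681.818ms=3/2b
2) 681.818ms=3/2b +2045.455ms=9/2b
Σ=6b of 6 (132bpm 6/8) — PASS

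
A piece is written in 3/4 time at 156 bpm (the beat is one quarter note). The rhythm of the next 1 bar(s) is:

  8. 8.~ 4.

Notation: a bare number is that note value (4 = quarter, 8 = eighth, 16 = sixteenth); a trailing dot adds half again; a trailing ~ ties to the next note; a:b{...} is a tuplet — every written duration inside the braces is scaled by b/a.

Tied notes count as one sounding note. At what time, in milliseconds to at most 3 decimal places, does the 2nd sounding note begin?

note 2 onset = 3/4b = 288.462ms

1. 0.0ms @ 0 + 288.462ms (3/4)
2. 288.462ms @ 3/4 + 865.385ms (9/4)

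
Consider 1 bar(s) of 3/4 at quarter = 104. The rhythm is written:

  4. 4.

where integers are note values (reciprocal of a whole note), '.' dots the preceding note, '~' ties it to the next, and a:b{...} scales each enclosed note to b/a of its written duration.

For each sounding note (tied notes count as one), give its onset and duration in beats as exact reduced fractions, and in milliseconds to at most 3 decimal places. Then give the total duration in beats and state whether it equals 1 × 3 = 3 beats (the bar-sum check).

1) 0.0ms=0b +865.385ms=3/2b
2) 865.385ms=3/2b +865.385ms=3/2b
Σ=3b of 3 (104bpm 3/4) — PASS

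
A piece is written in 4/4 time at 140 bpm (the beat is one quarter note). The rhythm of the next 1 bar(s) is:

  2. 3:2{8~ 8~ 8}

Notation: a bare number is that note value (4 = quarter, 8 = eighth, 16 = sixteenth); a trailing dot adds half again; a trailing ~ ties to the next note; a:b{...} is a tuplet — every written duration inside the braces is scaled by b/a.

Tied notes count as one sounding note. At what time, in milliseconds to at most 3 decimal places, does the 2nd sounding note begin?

note 2 onset = 3b = 1285.714ms

1. 0.0ms @ 0 + 1285.714ms (3)
2. 1285.714ms @ 3 + 428.571ms (1)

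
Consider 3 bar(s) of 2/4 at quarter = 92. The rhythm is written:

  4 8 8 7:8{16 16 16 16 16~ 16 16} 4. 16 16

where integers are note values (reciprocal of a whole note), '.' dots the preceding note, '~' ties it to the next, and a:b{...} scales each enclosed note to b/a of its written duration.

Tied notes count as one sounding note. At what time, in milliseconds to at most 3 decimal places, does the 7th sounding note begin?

1. 0.0ms @ 0 + 652.174ms (1)
2. 652.174ms @ 1 + 326.087ms (1/2)
3. 978.261ms @ 3/2 + 326.087ms (1/2)
4. 1304.348ms @ 2 + 186.335ms (2/7)
5. 1490.683ms @ 16/7 + 186.335ms (2/7)
6. 1677.019ms @ 18/7 + 186.335ms (2/7)
7. 1863.354ms @ 20/7 + 186.335ms (2/7)
8. 2049.689ms @ 22/7 + 372.671ms (4/7)
9. 2422.36ms @ 26/7 + 186.335ms (2/7)
10. 2608.696ms @ 4 + 978.261ms (3/2)
11. 3586.957ms @ 11/2 + 163.043ms (1/4)
12. 3750.0ms @ 23/4 + 163.043ms (1/4)

note 7 onset = 20/7b = 1863.354ms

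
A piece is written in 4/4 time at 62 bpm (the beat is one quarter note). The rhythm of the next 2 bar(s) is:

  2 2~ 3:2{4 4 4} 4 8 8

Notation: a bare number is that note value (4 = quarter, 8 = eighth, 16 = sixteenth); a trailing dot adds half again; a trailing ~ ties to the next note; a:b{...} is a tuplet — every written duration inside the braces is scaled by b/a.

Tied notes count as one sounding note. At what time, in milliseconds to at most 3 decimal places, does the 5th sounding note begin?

1. 0.0ms @ 0 + 1935.484ms (2)
2. 1935.484ms @ 2 + 2580.645ms (8/3)
3. 4516.129ms @ 14/3 + 645.161ms (2/3)
4. 5161.29ms @ 16/3 + 645.161ms (2/3)
5. 5806.452ms @ 6 + 967.742ms (1)
6. 6774.194ms @ 7 + 483.871ms (1/2)
7. 7258.065ms @ 15/2 + 483.871ms (1/2)

note 5 onset = 6b = 5806.452ms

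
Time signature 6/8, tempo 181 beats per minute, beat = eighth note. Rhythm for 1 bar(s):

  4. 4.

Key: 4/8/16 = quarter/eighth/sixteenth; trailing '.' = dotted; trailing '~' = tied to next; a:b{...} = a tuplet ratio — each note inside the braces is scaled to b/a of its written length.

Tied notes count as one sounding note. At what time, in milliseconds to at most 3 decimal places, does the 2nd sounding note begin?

1. 0.0ms @ 0 + 994.475ms (3)
2. 994.475ms @ 3 + 994.475ms (3)

note 2 onset = 3b = 994.475ms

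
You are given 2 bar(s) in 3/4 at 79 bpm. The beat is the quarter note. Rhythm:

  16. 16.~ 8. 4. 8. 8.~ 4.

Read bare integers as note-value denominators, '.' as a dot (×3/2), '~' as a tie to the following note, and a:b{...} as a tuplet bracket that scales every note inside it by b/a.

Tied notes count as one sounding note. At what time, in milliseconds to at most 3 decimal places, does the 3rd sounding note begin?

1. 0.0ms @ 0 + 284.81ms (3/8)
2. 284.81ms @ 3/8 + 854.43ms (9/8)
3. 1139.241ms @ 3/2 + 1139.241ms (3/2)
4. 2278.481ms @ 3 + 569.62ms (3/4)
5. 2848.101ms @ 15/4 + 1708.861ms (9/4)

note 3 onset = 3/2b = 1139.241ms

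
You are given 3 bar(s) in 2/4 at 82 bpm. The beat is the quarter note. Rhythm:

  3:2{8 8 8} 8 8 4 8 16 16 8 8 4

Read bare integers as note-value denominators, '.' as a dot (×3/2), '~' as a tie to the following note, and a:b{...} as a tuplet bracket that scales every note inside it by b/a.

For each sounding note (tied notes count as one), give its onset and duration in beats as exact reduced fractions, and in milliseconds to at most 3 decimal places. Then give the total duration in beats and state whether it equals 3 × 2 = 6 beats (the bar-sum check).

1) 0.0ms=0b +243.902ms=1/3b
2) 243.902ms=1/3b +243.902ms=1/3b
3) 487.805ms=2/3b +243.902ms=1/3b
4) 731.707ms=1b +365.854ms=1/2b
5) 1097.561ms=3/2b +365.854ms=1/2b
6) 1463.415ms=2b +731.707ms=1b
7) 2195.122ms=3b +365.854ms=1/2b
8) 2560.976ms=7/2b +182.927ms=1/4b
9) 2743.902ms=15/4b +182.927ms=1/4b
10) 2926.829ms=4b +365.854ms=1/2b
11) 3292.683ms=9/2b +365.854ms=1/2b
12) 3658.537ms=5b +731.707ms=1b
Σ=6b of 6 (82bpm 2/4) — PASS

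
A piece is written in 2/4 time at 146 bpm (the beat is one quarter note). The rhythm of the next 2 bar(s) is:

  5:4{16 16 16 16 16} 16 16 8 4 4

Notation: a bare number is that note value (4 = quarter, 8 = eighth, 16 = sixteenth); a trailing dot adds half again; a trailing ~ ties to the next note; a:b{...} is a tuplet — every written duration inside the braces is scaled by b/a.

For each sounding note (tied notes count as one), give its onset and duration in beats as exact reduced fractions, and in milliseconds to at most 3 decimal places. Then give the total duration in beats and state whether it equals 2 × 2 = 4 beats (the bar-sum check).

1) 0.0ms=0b +82.192ms=1/5b
2) 82.192ms=1/5b +82.192ms=1/5b
3) 164.384ms=2/5b +82.192ms=1/5b
4) 246.575ms=3/5b +82.192ms=1/5b
5) 328.767ms=4/5b +82.192ms=1/5b
6) 410.959ms=1b +102.74ms=1/4b
7) 513.699ms=5/4b +102.74ms=1/4b
8) 616.438ms=3/2b +205.479ms=1/2b
9) 821.918ms=2b +410.959ms=1b
10) 1232.877ms=3b +410.959ms=1b
Σ=4b of 4 (146bpm 2/4) — PASS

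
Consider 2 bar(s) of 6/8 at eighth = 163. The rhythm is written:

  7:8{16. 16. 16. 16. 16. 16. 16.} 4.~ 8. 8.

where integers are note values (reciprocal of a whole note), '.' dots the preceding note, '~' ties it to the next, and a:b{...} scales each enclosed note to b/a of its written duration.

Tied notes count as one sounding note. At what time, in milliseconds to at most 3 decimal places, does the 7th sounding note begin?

1. 0.0ms @ 0 + 315.513ms (6/7)
2. 315.513ms @ 6/7 + 315.513ms (6/7)
3. 631.025ms @ 12/7 + 315.513ms (6/7)
4. 946.538ms @ 18/7 + 315.513ms (6/7)
5. 1262.051ms @ 24/7 + 315.513ms (6/7)
6. 1577.564ms @ 30/7 + 315.513ms (6/7)
7. 1893.076ms @ 36/7 + 315.513ms (6/7)
8. 2208.589ms @ 6 + 1656.442ms (9/2)
9. 3865.031ms @ 21/2 + 552.147ms (3/2)

note 7 onset = 36/7b = 1893.076ms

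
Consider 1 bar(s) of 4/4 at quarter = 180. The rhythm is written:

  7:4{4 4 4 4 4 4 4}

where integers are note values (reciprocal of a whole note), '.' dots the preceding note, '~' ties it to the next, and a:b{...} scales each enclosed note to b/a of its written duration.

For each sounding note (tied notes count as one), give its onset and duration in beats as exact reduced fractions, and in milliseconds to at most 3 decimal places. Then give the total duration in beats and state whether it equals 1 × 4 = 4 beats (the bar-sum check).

1) 0.0ms=0b +190.476ms=4/7b
2) 190.476ms=4/7b +190.476ms=4/7b
3) 380.952ms=8/7b +190.476ms=4/7b
4) 571.429ms=12/7b +190.476ms=4/7b
5) 761.905ms=16/7b +190.476ms=4/7b
6) 952.381ms=20/7b +190.476ms=4/7b
7) 1142.857ms=24/7b +190.476ms=4/7b
Σ=4b of 4 (180bpm 4/4) — PASS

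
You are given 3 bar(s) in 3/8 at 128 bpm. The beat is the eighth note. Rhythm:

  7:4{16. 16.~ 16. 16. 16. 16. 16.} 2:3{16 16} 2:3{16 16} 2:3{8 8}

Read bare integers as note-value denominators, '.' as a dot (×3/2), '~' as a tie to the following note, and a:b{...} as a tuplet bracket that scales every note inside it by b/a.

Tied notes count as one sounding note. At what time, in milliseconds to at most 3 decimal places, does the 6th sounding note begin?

1. 0.0ms @ 0 + 200.893ms (3/7)
2. 200.893ms @ 3/7 + 401.786ms (6/7)
3. 602.679ms @ 9/7 + 200.893ms (3/7)
4. 803.571ms @ 12/7 + 200.893ms (3/7)
5. 1004.464ms @ 15/7 + 200.893ms (3/7)
6. 1205.357ms @ 18/7 + 200.893ms (3/7)
7. 1406.25ms @ 3 + 351.562ms (3/4)
8. 1757.812ms @ 15/4 + 351.562ms (3/4)
9. 2109.375ms @ 9/2 + 351.562ms (3/4)
10. 2460.938ms @ 21/4 + 351.562ms (3/4)
11. 2812.5ms @ 6 + 703.125ms (3/2)
12. 3515.625ms @ 15/2 + 703.125ms (3/2)

note 6 onset = 18/7b = 1205.357ms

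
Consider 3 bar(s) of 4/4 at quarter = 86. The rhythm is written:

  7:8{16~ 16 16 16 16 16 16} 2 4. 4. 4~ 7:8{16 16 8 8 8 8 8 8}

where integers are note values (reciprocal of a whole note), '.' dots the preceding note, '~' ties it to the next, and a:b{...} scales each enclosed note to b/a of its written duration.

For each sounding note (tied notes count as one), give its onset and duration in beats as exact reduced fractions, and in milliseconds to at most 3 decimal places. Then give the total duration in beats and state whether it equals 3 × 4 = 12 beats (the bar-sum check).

1) 0.0ms=0b +398.671ms=4/7b
2) 398.671ms=4/7b +199.336ms=2/7b
3) 598.007ms=6/7b +199.336ms=2/7b
4) 797.342ms=8/7b +199.336ms=2/7b
5) 996.678ms=10/7b +199.336ms=2/7b
6) 1196.013ms=12/7b +199.336ms=2/7b
7) 1395.349ms=2b +1395.349ms=2b
8) 2790.698ms=4b +1046.512ms=3/2b
9) 3837.209ms=11/2b +1046.512ms=3/2b
10) 4883.721ms=7b +897.01ms=9/7b
11) 5780.731ms=58/7b +199.336ms=2/7b
12) 5980.066ms=60/7b +398.671ms=4/7b
13) 6378.738ms=64/7b +398.671ms=4/7b
14) 6777.409ms=68/7b +398.671ms=4/7b
15) 7176.08ms=72/7b +398.671ms=4/7b
16) 7574.751ms=76/7b +398.671ms=4/7b
17) 7973.422ms=80/7b +398.671ms=4/7b
Σ=12b of 12 (86bpm 4/4) — PASS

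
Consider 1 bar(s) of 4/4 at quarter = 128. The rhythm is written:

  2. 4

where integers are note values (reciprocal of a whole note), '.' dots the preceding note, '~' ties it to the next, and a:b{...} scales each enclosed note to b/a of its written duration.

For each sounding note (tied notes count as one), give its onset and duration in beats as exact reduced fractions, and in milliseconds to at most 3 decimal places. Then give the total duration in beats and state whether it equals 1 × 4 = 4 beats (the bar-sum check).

1) 0.0ms=0b +1406.25ms=3b
2) 1406.25ms=3b +468.75ms=1b
Σ=4b of 4 (128bpm 4/4) — PASS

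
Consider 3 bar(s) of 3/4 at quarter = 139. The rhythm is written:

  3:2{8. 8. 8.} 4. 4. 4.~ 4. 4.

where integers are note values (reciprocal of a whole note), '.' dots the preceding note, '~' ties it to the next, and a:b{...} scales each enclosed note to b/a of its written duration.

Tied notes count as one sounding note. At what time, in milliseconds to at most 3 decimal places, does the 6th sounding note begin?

1. 0.0ms @ 0 + 215.827ms (1/2)
2. 215.827ms @ 1/2 + 215.827ms (1/2)
3. 431.655ms @ 1 + 215.827ms (1/2)
4. 647.482ms @ 3/2 + 647.482ms (3/2)
5. 1294.964ms @ 3 + 647.482ms (3/2)
6. 1942.446ms @ 9/2 + 1294.964ms (3)
7. 3237.41ms @ 15/2 + 647.482ms (3/2)

note 6 onset = 9/2b = 1942.446ms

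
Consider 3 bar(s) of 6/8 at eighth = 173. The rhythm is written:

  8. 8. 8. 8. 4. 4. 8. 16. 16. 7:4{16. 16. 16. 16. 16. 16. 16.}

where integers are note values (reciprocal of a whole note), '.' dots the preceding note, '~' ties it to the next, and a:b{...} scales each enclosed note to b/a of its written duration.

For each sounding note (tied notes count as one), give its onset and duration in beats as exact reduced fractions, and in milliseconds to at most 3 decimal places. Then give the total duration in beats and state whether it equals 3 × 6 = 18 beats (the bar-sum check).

1) 0.0ms=0b +520.231ms=3/2b
2) 520.231ms=3/2b +520.231ms=3/2b
3) 1040.462ms=3b +520.231ms=3/2b
4) 1560.694ms=9/2b +520.231ms=3/2b
5) 2080.925ms=6b +1040.462ms=3b
6) 3121.387ms=9b +1040.462ms=3b
7) 4161.85ms=12b +520.231ms=3/2b
8) 4682.081ms=27/2b +260.116ms=3/4b
9) 4942.197ms=57/4b +260.116ms=3/4b
10) 5202.312ms=15b +148.637ms=3/7b
11) 5350.95ms=108/7b +148.637ms=3/7b
12) 5499.587ms=111/7b +148.637ms=3/7b
13) 5648.225ms=114/7b +148.637ms=3/7b
14) 5796.862ms=117/7b +148.637ms=3/7b
15) 5945.5ms=120/7b +148.637ms=3/7b
16) 6094.137ms=123/7b +148.637ms=3/7b
Σ=18b of 18 (173bpm 6/8) — PASS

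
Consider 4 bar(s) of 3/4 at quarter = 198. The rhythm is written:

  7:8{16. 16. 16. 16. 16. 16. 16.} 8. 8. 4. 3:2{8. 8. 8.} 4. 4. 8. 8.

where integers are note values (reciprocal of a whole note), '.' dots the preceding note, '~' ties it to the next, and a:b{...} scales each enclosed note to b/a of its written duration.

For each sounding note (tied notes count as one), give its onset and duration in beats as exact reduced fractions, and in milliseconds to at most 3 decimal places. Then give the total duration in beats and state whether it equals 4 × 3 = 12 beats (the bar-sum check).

1) 0.0ms=0b +129.87ms=3/7b
2) 129.87ms=3/7b +129.87ms=3/7b
3) 259.74ms=6/7b +129.87ms=3/7b
4) 389.61ms=9/7b +129.87ms=3/7b
5) 519.481ms=12/7b +129.87ms=3/7b
6) 649.351ms=15/7b +129.87ms=3/7b
7) 779.221ms=18/7b +129.87ms=3/7b
8) 909.091ms=3b +227.273ms=3/4b
9) 1136.364ms=15/4b +227.273ms=3/4b
10) 1363.636ms=9/2b +454.545ms=3/2b
11) 1818.182ms=6b +151.515ms=1/2b
12) 1969.697ms=13/2b +151.515ms=1/2b
13) 2121.212ms=7b +151.515ms=1/2b
14) 2272.727ms=15/2b +454.545ms=3/2b
15) 2727.273ms=9b +454.545ms=3/2b
16) 3181.818ms=21/2b +227.273ms=3/4b
17) 3409.091ms=45/4b +227.273ms=3/4b
Σ=12b of 12 (198bpm 3/4) — PASS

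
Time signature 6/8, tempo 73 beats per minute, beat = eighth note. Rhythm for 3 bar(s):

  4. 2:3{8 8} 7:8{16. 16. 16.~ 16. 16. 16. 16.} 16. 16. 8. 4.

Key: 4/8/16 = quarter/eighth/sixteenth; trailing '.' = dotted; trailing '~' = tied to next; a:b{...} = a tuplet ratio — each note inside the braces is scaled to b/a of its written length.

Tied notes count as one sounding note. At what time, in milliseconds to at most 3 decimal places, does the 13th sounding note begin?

note 13 onset = 15b = 12328.767ms

1. 0.0ms @ 0 + 2465.753ms (3)
2. 2465.753ms @ 3 + 1232.877ms (3/2)
3. 3698.63ms @ 9/2 + 1232.877ms (3/2)
4. 4931.507ms @ 6 + 704.501ms (6/7)
5. 5636.008ms @ 48/7 + 704.501ms (6/7)
6. 6340.509ms @ 54/7 + 1409.002ms (12/7)
7. 7749.511ms @ 66/7 + 704.501ms (6/7)
8. 8454.012ms @ 72/7 + 704.501ms (6/7)
9. 9158.513ms @ 78/7 + 704.501ms (6/7)
10. 9863.014ms @ 12 + 616.438ms (3/4)
11. 10479.452ms @ 51/4 + 616.438ms (3/4)
12. 11095.89ms @ 27/2 + 1232.877ms (3/2)
13. 12328.767ms @ 15 + 2465.753ms (3)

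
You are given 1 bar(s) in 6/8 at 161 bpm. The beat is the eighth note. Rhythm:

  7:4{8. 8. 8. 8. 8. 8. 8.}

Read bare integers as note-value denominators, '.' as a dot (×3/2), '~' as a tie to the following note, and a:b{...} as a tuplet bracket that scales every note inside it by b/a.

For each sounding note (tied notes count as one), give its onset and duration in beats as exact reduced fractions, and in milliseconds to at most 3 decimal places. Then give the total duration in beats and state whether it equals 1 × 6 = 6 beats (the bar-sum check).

1) 0.0ms=0b +319.432ms=6/7b
2) 319.432ms=6/7b +319.432ms=6/7b
3) 638.864ms=12/7b +319.432ms=6/7b
4) 958.296ms=18/7b +319.432ms=6/7b
5) 1277.728ms=24/7b +319.432ms=6/7b
6) 1597.161ms=30/7b +319.432ms=6/7b
7) 1916.593ms=36/7b +319.432ms=6/7b
Σ=6b of 6 (161bpm 6/8) — PASS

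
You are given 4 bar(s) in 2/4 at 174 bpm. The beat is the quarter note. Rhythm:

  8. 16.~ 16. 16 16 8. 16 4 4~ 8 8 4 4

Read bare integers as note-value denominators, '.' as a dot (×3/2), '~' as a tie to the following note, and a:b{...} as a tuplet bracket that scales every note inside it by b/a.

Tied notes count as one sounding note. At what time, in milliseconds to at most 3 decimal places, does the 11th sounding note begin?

note 11 onset = 7b = 2413.793ms

1. 0.0ms @ 0 + 258.621ms (3/4)
2. 258.621ms @ 3/4 + 258.621ms (3/4)
3. 517.241ms @ 3/2 + 86.207ms (1/4)
4. 603.448ms @ 7/4 + 86.207ms (1/4)
5. 689.655ms @ 2 + 258.621ms (3/4)
6. 948.276ms @ 11/4 + 86.207ms (1/4)
7. 1034.483ms @ 3 + 344.828ms (1)
8. 1379.31ms @ 4 + 517.241ms (3/2)
9. 1896.552ms @ 11/2 + 172.414ms (1/2)
10. 2068.966ms @ 6 + 344.828ms (1)
11. 2413.793ms @ 7 + 344.828ms (1)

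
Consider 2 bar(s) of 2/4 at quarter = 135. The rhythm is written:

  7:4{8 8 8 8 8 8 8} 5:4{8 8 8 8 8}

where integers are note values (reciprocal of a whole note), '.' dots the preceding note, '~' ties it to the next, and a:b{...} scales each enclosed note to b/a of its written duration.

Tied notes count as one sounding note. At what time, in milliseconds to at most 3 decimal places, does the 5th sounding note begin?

note 5 onset = 8/7b = 507.937ms

1. 0.0ms @ 0 + 126.984ms (2/7)
2. 126.984ms @ 2/7 + 126.984ms (2/7)
3. 253.968ms @ 4/7 + 126.984ms (2/7)
4. 380.952ms @ 6/7 + 126.984ms (2/7)
5. 507.937ms @ 8/7 + 126.984ms (2/7)
6. 634.921ms @ 10/7 + 126.984ms (2/7)
7. 761.905ms @ 12/7 + 126.984ms (2/7)
8. 888.889ms @ 2 + 177.778ms (2/5)
9. 1066.667ms @ 12/5 + 177.778ms (2/5)
10. 1244.444ms @ 14/5 + 177.778ms (2/5)
11. 1422.222ms @ 16/5 + 177.778ms (2/5)
12. 1600.0ms @ 18/5 + 177.778ms (2/5)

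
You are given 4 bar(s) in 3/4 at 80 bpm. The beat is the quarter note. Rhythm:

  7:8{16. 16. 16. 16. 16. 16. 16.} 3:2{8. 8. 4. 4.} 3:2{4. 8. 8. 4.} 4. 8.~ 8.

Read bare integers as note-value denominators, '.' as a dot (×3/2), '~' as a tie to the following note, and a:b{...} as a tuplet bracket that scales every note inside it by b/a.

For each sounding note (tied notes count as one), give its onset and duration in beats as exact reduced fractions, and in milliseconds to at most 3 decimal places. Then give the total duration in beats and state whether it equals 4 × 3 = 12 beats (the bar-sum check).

1) 0.0ms=0b +321.429ms=3/7b
2) 321.429ms=3/7b +321.429ms=3/7b
3) 642.857ms=6/7b +321.429ms=3/7b
4) 964.286ms=9/7b +321.429ms=3/7b
5) 1285.714ms=12/7b +321.429ms=3/7b
6) 1607.143ms=15/7b +321.429ms=3/7b
7) 1928.571ms=18/7b +321.429ms=3/7b
8) 2250.0ms=3b +375.0ms=1/2b
9) 2625.0ms=7/2b +375.0ms=1/2b
10) 3000.0ms=4b +750.0ms=1b
11) 3750.0ms=5b +750.0ms=1b
12) 4500.0ms=6b +750.0ms=1b
13) 5250.0ms=7b +375.0ms=1/2b
14) 5625.0ms=15/2b +375.0ms=1/2b
15) 6000.0ms=8b +750.0ms=1b
16) 6750.0ms=9b +1125.0ms=3/2b
17) 7875.0ms=21/2b +1125.0ms=3/2b
Σ=12b of 12 (80bpm 3/4) — PASS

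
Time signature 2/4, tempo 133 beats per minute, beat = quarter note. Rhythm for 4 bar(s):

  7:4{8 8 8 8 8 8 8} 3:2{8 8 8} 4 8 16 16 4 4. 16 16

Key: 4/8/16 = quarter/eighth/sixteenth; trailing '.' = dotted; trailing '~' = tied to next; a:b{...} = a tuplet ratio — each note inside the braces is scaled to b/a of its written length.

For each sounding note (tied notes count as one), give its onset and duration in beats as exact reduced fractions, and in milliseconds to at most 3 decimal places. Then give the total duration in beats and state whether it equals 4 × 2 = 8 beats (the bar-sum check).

1) 0.0ms=0b +128.894ms=2/7b
2) 128.894ms=2/7b +128.894ms=2/7b
3) 257.787ms=4/7b +128.894ms=2/7b
4) 386.681ms=6/7b +128.894ms=2/7b
5) 515.575ms=8/7b +128.894ms=2/7b
6) 644.468ms=10/7b +128.894ms=2/7b
7) 773.362ms=12/7b +128.894ms=2/7b
8) 902.256ms=2b +150.376ms=1/3b
9) 1052.632ms=7/3b +150.376ms=1/3b
10) 1203.008ms=8/3b +150.376ms=1/3b
11) 1353.383ms=3b +451.128ms=1b
12) 1804.511ms=4b +225.564ms=1/2b
13) 2030.075ms=9/2b +112.782ms=1/4b
14) 2142.857ms=19/4b +112.782ms=1/4b
15) 2255.639ms=5b +451.128ms=1b
16) 2706.767ms=6b +676.692ms=3/2b
17) 3383.459ms=15/2b +112.782ms=1/4b
18) 3496.241ms=31/4b +112.782ms=1/4b
Σ=8b of 8 (133bpm 2/4) — PASS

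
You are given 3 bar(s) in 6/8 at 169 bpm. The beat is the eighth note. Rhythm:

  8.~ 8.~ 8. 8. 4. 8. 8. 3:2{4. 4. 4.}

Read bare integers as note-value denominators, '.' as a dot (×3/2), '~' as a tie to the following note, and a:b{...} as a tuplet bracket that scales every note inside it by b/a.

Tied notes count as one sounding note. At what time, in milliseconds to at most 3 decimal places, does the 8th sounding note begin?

1. 0.0ms @ 0 + 1597.633ms (9/2)
2. 1597.633ms @ 9/2 + 532.544ms (3/2)
3. 2130.178ms @ 6 + 1065.089ms (3)
4. 3195.266ms @ 9 + 532.544ms (3/2)
5. 3727.811ms @ 21/2 + 532.544ms (3/2)
6. 4260.355ms @ 12 + 710.059ms (2)
7. 4970.414ms @ 14 + 710.059ms (2)
8. 5680.473ms @ 16 + 710.059ms (2)

note 8 onset = 16b = 5680.473ms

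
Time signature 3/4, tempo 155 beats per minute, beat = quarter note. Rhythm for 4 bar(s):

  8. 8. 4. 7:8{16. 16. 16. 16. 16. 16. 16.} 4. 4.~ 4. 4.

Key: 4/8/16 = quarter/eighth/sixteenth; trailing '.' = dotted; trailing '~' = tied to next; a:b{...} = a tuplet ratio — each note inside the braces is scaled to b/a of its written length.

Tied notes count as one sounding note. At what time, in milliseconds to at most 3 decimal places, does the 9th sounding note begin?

note 9 onset = 36/7b = 1990.783ms

1. 0.0ms @ 0 + 290.323ms (3/4)
2. 290.323ms @ 3/4 + 290.323ms (3/4)
3. 580.645ms @ 3/2 + 580.645ms (3/2)
4. 1161.29ms @ 3 + 165.899ms (3/7)
5. 1327.189ms @ 24/7 + 165.899ms (3/7)
6. 1493.088ms @ 27/7 + 165.899ms (3/7)
7. 1658.986ms @ 30/7 + 165.899ms (3/7)
8. 1824.885ms @ 33/7 + 165.899ms (3/7)
9. 1990.783ms @ 36/7 + 165.899ms (3/7)
10. 2156.682ms @ 39/7 + 165.899ms (3/7)
11. 2322.581ms @ 6 + 580.645ms (3/2)
12. 2903.226ms @ 15/2 + 1161.29ms (3)
13. 4064.516ms @ 21/2 + 580.645ms (3/2)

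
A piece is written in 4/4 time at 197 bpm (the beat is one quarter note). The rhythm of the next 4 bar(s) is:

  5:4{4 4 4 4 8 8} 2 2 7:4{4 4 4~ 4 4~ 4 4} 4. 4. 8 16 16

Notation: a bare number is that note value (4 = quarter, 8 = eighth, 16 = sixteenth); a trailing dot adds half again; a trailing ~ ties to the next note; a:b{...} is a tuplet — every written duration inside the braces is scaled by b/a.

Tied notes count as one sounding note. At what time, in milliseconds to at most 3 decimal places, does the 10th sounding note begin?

1. 0.0ms @ 0 + 243.655ms (4/5)
2. 243.655ms @ 4/5 + 243.655ms (4/5)
3. 487.31ms @ 8/5 + 243.655ms (4/5)
4. 730.964ms @ 12/5 + 243.655ms (4/5)
5. 974.619ms @ 16/5 + 121.827ms (2/5)
6. 1096.447ms @ 18/5 + 121.827ms (2/5)
7. 1218.274ms @ 4 + 609.137ms (2)
8. 1827.411ms @ 6 + 609.137ms (2)
9. 2436.548ms @ 8 + 174.039ms (4/7)
10. 2610.587ms @ 60/7 + 174.039ms (4/7)
11. 2784.627ms @ 64/7 + 348.078ms (8/7)
12. 3132.705ms @ 72/7 + 348.078ms (8/7)
13. 3480.783ms @ 80/7 + 174.039ms (4/7)
14. 3654.822ms @ 12 + 456.853ms (3/2)
15. 4111.675ms @ 27/2 + 456.853ms (3/2)
16. 4568.528ms @ 15 + 152.284ms (1/2)
17. 4720.812ms @ 31/2 + 76.142ms (1/4)
18. 4796.954ms @ 63/4 + 76.142ms (1/4)

note 10 onset = 60/7b = 2610.587ms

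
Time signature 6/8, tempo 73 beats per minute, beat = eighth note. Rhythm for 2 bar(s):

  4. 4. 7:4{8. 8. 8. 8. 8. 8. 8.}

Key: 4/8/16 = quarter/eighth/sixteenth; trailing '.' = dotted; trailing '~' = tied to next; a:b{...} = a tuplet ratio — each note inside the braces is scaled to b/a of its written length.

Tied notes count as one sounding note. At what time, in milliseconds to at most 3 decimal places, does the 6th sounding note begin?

note 6 onset = 60/7b = 7045.01ms

1. 0.0ms @ 0 + 2465.753ms (3)
2. 2465.753ms @ 3 + 2465.753ms (3)
3. 4931.507ms @ 6 + 704.501ms (6/7)
4. 5636.008ms @ 48/7 + 704.501ms (6/7)
5. 6340.509ms @ 54/7 + 704.501ms (6/7)
6. 7045.01ms @ 60/7 + 704.501ms (6/7)
7. 7749.511ms @ 66/7 + 704.501ms (6/7)
8. 8454.012ms @ 72/7 + 704.501ms (6/7)
9. 9158.513ms @ 78/7 + 704.501ms (6/7)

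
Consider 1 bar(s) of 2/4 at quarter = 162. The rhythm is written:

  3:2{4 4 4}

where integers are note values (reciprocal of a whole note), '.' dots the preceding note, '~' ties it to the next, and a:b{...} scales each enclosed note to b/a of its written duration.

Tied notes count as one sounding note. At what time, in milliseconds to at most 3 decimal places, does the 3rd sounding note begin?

1. 0.0ms @ 0 + 246.914ms (2/3)
2. 246.914ms @ 2/3 + 246.914ms (2/3)
3. 493.827ms @ 4/3 + 246.914ms (2/3)

note 3 onset = 4/3b = 493.827ms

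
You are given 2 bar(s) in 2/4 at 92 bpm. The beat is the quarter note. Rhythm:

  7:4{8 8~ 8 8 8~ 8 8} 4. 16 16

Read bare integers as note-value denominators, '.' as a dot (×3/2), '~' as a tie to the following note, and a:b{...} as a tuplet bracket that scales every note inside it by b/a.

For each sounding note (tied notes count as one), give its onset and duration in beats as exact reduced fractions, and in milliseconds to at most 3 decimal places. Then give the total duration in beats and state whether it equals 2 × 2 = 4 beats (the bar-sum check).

1) 0.0ms=0b +186.335ms=2/7b
2) 186.335ms=2/7b +372.671ms=4/7b
3) 559.006ms=6/7b +186.335ms=2/7b
4) 745.342ms=8/7b +372.671ms=4/7b
5) 1118.012ms=12/7b +186.335ms=2/7b
6) 1304.348ms=2b +978.261ms=3/2b
7) 2282.609ms=7/2b +163.043ms=1/4b
8) 2445.652ms=15/4b +163.043ms=1/4b
Σ=4b of 4 (92bpm 2/4) — PASS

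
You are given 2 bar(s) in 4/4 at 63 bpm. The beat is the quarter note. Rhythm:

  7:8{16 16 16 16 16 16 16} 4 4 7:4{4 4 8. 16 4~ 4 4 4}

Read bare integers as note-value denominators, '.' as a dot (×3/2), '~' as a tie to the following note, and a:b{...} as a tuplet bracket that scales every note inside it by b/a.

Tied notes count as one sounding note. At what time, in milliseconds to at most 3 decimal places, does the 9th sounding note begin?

1. 0.0ms @ 0 + 272.109ms (2/7)
2. 272.109ms @ 2/7 + 272.109ms (2/7)
3. 544.218ms @ 4/7 + 272.109ms (2/7)
4. 816.327ms @ 6/7 + 272.109ms (2/7)
5. 1088.435ms @ 8/7 + 272.109ms (2/7)
6. 1360.544ms @ 10/7 + 272.109ms (2/7)
7. 1632.653ms @ 12/7 + 272.109ms (2/7)
8. 1904.762ms @ 2 + 952.381ms (1)
9. 2857.143ms @ 3 + 952.381ms (1)
10. 3809.524ms @ 4 + 544.218ms (4/7)
11. 4353.741ms @ 32/7 + 544.218ms (4/7)
12. 4897.959ms @ 36/7 + 408.163ms (3/7)
13. 5306.122ms @ 39/7 + 136.054ms (1/7)
14. 5442.177ms @ 40/7 + 1088.435ms (8/7)
15. 6530.612ms @ 48/7 + 544.218ms (4/7)
16. 7074.83ms @ 52/7 + 544.218ms (4/7)

note 9 onset = 3b = 2857.143ms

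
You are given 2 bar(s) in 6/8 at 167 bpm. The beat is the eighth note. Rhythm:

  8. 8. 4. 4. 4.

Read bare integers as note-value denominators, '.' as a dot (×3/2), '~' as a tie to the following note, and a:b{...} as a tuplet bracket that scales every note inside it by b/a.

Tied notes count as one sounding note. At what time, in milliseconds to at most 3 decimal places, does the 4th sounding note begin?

1. 0.0ms @ 0 + 538.922ms (3/2)
2. 538.922ms @ 3/2 + 538.922ms (3/2)
3. 1077.844ms @ 3 + 1077.844ms (3)
4. 2155.689ms @ 6 + 1077.844ms (3)
5. 3233.533ms @ 9 + 1077.844ms (3)

note 4 onset = 6b = 2155.689ms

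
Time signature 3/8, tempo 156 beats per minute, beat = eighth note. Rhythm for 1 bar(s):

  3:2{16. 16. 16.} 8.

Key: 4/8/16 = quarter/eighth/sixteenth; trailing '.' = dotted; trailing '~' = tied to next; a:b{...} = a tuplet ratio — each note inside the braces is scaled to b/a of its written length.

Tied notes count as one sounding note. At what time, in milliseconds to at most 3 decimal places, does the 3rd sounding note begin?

1. 0.0ms @ 0 + 192.308ms (1/2)
2. 192.308ms @ 1/2 + 192.308ms (1/2)
3. 384.615ms @ 1 + 192.308ms (1/2)
4. 576.923ms @ 3/2 + 576.923ms (3/2)

note 3 onset = 1b = 384.615ms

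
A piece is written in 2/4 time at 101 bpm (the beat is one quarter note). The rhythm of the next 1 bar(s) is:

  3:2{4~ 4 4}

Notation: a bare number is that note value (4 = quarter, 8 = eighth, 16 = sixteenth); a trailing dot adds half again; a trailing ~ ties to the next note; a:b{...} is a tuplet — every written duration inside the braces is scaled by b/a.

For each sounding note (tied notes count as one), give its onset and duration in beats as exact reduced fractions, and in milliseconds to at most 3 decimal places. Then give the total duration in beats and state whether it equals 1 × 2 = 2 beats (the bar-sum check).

1) 0.0ms=0b +792.079ms=4/3b
2) 792.079ms=4/3b +396.04ms=2/3b
Σ=2b of 2 (101bpm 2/4) — PASS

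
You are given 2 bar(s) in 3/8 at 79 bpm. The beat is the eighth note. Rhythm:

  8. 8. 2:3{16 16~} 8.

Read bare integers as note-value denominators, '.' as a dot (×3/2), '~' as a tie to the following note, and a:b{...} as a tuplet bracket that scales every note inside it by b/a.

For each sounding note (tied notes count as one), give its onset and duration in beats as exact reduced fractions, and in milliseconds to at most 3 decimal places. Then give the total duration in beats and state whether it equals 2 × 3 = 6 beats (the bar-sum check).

1) 0.0ms=0b +1139.241ms=3/2b
2) 1139.241ms=3/2b +1139.241ms=3/2b
3) 2278.481ms=3b +569.62ms=3/4b
4) 2848.101ms=15/4b +1708.861ms=9/4b
Σ=6b of 6 (79bpm 3/8) — PASS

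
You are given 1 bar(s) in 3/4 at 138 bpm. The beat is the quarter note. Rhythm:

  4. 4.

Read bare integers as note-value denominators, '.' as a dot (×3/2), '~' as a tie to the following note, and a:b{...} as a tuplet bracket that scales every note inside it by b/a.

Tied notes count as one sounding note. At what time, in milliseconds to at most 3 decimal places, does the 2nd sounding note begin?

1. 0.0ms @ 0 + 652.174ms (3/2)
2. 652.174ms @ 3/2 + 652.174ms (3/2)

note 2 onset = 3/2b = 652.174ms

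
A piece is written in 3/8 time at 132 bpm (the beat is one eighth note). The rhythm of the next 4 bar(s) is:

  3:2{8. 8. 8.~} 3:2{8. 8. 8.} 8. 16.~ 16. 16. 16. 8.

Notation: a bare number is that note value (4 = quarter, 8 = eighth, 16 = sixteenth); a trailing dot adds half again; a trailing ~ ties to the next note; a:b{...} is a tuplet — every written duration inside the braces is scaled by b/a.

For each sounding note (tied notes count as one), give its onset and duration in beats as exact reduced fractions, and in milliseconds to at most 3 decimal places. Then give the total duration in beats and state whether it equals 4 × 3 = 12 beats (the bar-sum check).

1) 0.0ms=0b +454.545ms=1b
2) 454.545ms=1b +454.545ms=1b
3) 909.091ms=2b +909.091ms=2b
4) 1818.182ms=4b +454.545ms=1b
5) 2272.727ms=5b +454.545ms=1b
6) 2727.273ms=6b +681.818ms=3/2b
7) 3409.091ms=15/2b +681.818ms=3/2b
8) 4090.909ms=9b +340.909ms=3/4b
9) 4431.818ms=39/4b +340.909ms=3/4b
10) 4772.727ms=21/2b +681.818ms=3/2b
Σ=12b of 12 (132bpm 3/8) — PASS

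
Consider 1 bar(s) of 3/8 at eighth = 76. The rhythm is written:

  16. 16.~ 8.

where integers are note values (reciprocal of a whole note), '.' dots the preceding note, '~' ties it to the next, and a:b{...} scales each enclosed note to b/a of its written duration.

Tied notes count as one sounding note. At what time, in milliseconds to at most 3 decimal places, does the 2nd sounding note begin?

note 2 onset = 3/4b = 592.105ms

1. 0.0ms @ 0 + 592.105ms (3/4)
2. 592.105ms @ 3/4 + 1776.316ms (9/4)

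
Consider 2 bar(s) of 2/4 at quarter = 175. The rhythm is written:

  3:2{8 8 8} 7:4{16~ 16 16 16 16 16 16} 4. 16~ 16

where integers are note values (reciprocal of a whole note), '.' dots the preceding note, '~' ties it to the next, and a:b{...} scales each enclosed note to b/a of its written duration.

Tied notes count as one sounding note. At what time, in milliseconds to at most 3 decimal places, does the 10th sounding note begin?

1. 0.0ms @ 0 + 114.286ms (1/3)
2. 114.286ms @ 1/3 + 114.286ms (1/3)
3. 228.571ms @ 2/3 + 114.286ms (1/3)
4. 342.857ms @ 1 + 97.959ms (2/7)
5. 440.816ms @ 9/7 + 48.98ms (1/7)
6. 489.796ms @ 10/7 + 48.98ms (1/7)
7. 538.776ms @ 11/7 + 48.98ms (1/7)
8. 587.755ms @ 12/7 + 48.98ms (1/7)
9. 636.735ms @ 13/7 + 48.98ms (1/7)
10. 685.714ms @ 2 + 514.286ms (3/2)
11. 1200.0ms @ 7/2 + 171.429ms (1/2)

note 10 onset = 2b = 685.714ms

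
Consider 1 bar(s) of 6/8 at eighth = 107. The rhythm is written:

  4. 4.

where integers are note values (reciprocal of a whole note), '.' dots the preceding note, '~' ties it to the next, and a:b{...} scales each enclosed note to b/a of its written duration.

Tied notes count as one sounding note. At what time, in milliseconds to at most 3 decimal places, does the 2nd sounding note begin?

note 2 onset = 3b = 1682.243ms

1. 0.0ms @ 0 + 1682.243ms (3)
2. 1682.243ms @ 3 + 1682.243ms (3)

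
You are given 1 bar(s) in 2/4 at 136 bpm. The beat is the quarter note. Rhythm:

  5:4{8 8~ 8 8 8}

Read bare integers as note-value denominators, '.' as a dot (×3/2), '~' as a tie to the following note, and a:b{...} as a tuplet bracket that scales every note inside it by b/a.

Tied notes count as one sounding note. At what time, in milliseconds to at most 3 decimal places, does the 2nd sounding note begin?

1. 0.0ms @ 0 + 176.471ms (2/5)
2. 176.471ms @ 2/5 + 352.941ms (4/5)
3. 529.412ms @ 6/5 + 176.471ms (2/5)
4. 705.882ms @ 8/5 + 176.471ms (2/5)

note 2 onset = 2/5b = 176.471ms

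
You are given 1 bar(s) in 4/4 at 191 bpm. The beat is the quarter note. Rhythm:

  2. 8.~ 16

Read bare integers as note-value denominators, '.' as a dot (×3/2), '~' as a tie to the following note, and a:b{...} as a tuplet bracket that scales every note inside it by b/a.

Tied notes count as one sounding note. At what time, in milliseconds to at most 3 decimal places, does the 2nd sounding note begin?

note 2 onset = 3b = 942.408ms

1. 0.0ms @ 0 + 942.408ms (3)
2. 942.408ms @ 3 + 314.136ms (1)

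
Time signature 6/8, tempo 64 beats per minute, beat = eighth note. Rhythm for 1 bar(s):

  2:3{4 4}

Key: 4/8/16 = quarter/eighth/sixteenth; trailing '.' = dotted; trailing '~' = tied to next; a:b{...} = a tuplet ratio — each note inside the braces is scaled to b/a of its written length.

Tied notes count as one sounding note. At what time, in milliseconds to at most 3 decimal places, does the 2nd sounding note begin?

note 2 onset = 3b = 2812.5ms

1. 0.0ms @ 0 + 2812.5ms (3)
2. 2812.5ms @ 3 + 2812.5ms (3)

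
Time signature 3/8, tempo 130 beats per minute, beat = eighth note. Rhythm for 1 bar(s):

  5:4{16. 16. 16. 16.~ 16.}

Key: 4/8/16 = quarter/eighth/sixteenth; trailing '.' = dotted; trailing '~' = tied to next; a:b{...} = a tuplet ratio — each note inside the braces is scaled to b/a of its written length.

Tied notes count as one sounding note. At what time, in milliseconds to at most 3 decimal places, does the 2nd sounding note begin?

1. 0.0ms @ 0 + 276.923ms (3/5)
2. 276.923ms @ 3/5 + 276.923ms (3/5)
3. 553.846ms @ 6/5 + 276.923ms (3/5)
4. 830.769ms @ 9/5 + 553.846ms (6/5)

note 2 onset = 3/5b = 276.923ms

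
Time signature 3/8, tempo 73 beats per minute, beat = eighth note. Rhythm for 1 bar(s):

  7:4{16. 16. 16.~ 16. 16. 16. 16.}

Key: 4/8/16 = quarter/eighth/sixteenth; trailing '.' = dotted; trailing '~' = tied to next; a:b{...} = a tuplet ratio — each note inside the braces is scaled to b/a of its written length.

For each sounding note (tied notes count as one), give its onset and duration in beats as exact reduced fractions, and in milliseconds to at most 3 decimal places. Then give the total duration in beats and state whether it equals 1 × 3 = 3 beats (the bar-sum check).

1) 0.0ms=0b +352.25ms=3/7b
2) 352.25ms=3/7b +352.25ms=3/7b
3) 704.501ms=6/7b +704.501ms=6/7b
4) 1409.002ms=12/7b +352.25ms=3/7b
5) 1761.252ms=15/7b +352.25ms=3/7b
6) 2113.503ms=18/7b +352.25ms=3/7b
Σ=3b of 3 (73bpm 3/8) — PASS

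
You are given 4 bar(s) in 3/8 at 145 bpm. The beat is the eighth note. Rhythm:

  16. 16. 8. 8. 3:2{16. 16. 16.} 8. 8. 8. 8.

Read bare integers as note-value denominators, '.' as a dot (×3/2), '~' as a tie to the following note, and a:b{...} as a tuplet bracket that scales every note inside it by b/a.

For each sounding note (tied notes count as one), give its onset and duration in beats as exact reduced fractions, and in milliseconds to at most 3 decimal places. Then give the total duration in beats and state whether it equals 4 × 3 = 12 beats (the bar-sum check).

1) 0.0ms=0b +310.345ms=3/4b
2) 310.345ms=3/4b +310.345ms=3/4b
3) 620.69ms=3/2b +620.69ms=3/2b
4) 1241.379ms=3b +620.69ms=3/2b
5) 1862.069ms=9/2b +206.897ms=1/2b
6) 2068.966ms=5b +206.897ms=1/2b
7) 2275.862ms=11/2b +206.897ms=1/2b
8) 2482.759ms=6b +620.69ms=3/2b
9) 3103.448ms=15/2b +620.69ms=3/2b
10) 3724.138ms=9b +620.69ms=3/2b
11) 4344.828ms=21/2b +620.69ms=3/2b
Σ=12b of 12 (145bpm 3/8) — PASS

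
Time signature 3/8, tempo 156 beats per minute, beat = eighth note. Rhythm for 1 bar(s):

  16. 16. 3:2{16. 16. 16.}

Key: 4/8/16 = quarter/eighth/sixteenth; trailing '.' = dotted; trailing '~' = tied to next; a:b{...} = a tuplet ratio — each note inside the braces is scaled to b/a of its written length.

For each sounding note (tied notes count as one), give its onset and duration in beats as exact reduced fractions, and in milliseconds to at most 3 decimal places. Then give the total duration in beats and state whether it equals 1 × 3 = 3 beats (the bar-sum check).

1) 0.0ms=0b +288.462ms=3/4b
2) 288.462ms=3/4b +288.462ms=3/4b
3) 576.923ms=3/2b +192.308ms=1/2b
4) 769.231ms=2b +192.308ms=1/2b
5) 961.538ms=5/2b +192.308ms=1/2b
Σ=3b of 3 (156bpm 3/8) — PASS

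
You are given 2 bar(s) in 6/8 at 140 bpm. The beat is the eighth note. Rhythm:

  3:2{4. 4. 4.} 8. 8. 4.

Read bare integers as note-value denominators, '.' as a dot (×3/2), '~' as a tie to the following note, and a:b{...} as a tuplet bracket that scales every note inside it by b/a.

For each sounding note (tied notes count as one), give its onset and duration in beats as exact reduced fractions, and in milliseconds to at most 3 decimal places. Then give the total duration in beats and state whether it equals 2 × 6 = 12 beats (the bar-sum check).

1) 0.0ms=0b +857.143ms=2b
2) 857.143ms=2b +857.143ms=2b
3) 1714.286ms=4b +857.143ms=2b
4) 2571.429ms=6b +642.857ms=3/2b
5) 3214.286ms=15/2b +642.857ms=3/2b
6) 3857.143ms=9b +1285.714ms=3b
Σ=12b of 12 (140bpm 6/8) — PASS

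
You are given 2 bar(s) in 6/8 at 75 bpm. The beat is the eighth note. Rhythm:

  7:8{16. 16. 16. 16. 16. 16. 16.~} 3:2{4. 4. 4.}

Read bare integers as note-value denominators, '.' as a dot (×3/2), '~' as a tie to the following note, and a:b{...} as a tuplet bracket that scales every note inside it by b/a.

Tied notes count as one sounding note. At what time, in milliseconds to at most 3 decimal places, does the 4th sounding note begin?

1. 0.0ms @ 0 + 685.714ms (6/7)
2. 685.714ms @ 6/7 + 685.714ms (6/7)
3. 1371.429ms @ 12/7 + 685.714ms (6/7)
4. 2057.143ms @ 18/7 + 685.714ms (6/7)
5. 2742.857ms @ 24/7 + 685.714ms (6/7)
6. 3428.571ms @ 30/7 + 685.714ms (6/7)
7. 4114.286ms @ 36/7 + 2285.714ms (20/7)
8. 6400.0ms @ 8 + 1600.0ms (2)
9. 8000.0ms @ 10 + 1600.0ms (2)

note 4 onset = 18/7b = 2057.143ms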